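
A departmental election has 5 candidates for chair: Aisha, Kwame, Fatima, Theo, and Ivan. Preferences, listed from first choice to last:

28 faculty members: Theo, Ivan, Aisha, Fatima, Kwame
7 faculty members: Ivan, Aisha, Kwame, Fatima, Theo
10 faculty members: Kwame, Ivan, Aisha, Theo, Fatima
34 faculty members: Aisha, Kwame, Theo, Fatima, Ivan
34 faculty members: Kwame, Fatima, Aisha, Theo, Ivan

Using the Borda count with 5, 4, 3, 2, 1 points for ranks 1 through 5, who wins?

Aisha

Aisha: 28·3 + 7·4 + 10·3 + 34·5 + 34·3 = 414
Kwame: 28·1 + 7·3 + 10·5 + 34·4 + 34·5 = 405
Fatima: 28·2 + 7·2 + 10·1 + 34·2 + 34·4 = 284
Theo: 28·5 + 7·1 + 10·2 + 34·3 + 34·2 = 337
Ivan: 28·4 + 7·5 + 10·4 + 34·1 + 34·1 = 255
Aisha has the highest Borda score (414).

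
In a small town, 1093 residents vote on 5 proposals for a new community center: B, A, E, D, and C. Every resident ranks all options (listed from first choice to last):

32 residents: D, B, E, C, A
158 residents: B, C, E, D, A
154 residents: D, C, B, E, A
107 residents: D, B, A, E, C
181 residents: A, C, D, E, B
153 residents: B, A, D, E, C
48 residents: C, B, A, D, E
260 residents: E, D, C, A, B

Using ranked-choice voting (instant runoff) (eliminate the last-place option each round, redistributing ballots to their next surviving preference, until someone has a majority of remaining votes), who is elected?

Round 1: B 311, A 181, E 260, D 293, C 48. Eliminate C.
Round 2: B 359, A 181, E 260, D 293. Eliminate A.
Round 3: B 359, E 260, D 474. Eliminate E.
Round 4: B 359, D 734. D has a majority.

D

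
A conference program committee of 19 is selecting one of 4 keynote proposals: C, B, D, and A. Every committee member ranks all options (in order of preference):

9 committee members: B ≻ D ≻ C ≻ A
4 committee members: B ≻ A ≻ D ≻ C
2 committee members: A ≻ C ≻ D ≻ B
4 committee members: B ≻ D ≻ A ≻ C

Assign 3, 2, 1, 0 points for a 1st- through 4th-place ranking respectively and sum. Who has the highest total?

C: 9·1 + 4·0 + 2·2 + 4·0 = 13
B: 9·3 + 4·3 + 2·0 + 4·3 = 51
D: 9·2 + 4·1 + 2·1 + 4·2 = 32
A: 9·0 + 4·2 + 2·3 + 4·1 = 18
B has the highest Borda score (51).

B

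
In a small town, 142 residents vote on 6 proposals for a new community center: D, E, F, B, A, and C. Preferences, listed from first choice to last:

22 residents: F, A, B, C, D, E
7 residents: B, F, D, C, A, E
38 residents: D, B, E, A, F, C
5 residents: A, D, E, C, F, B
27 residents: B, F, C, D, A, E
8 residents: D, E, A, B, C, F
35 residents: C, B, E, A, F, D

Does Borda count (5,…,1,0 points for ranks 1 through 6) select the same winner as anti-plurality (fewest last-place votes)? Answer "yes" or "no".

Borda — scores: D 347, E 266, F 324, B 544, A 317, C 332. Winner: B.
Anti-plurality — last-place votes: D 35, E 56, F 8, B 5, A 0, C 38. Winner: A.
The two methods disagree.

no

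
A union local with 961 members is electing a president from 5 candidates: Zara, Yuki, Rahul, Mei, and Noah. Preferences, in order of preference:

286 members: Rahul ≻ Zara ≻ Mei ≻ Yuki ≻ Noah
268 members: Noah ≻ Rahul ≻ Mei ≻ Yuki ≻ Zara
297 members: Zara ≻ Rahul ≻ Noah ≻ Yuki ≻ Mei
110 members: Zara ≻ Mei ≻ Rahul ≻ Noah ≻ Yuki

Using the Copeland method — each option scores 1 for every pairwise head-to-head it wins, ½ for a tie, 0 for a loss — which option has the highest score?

Zara: beats Yuki, Mei, and Noah; loses to Rahul → score 3.
Yuki: loses to Zara, Rahul, Mei, and Noah → score 0.
Rahul: beats Zara, Yuki, Mei, and Noah → score 4.
Mei: beats Yuki; loses to Zara, Rahul, and Noah → score 1.
Noah: beats Yuki and Mei; loses to Zara and Rahul → score 2.
Rahul has the best pairwise record.

Rahul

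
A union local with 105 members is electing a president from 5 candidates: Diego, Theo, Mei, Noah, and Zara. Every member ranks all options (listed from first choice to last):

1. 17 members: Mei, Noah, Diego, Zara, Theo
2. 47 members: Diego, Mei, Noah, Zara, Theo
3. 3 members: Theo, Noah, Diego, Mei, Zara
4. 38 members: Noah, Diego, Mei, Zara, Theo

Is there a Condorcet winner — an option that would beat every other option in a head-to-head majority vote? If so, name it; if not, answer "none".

Checking pairwise contests:
Noah beats Diego 58–47.
Diego beats Theo 102–3.
Diego beats Mei 88–17.
Mei beats Noah 64–41.
Diego beats Zara 105–0.
Every option loses at least one head-to-head, so there is no Condorcet winner.

none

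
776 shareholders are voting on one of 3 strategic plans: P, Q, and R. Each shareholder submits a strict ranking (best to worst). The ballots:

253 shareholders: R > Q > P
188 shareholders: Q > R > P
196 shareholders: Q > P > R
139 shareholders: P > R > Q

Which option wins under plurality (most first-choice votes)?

First-place votes: P 139, Q 384, R 253.
Q has the most first-place votes.

Q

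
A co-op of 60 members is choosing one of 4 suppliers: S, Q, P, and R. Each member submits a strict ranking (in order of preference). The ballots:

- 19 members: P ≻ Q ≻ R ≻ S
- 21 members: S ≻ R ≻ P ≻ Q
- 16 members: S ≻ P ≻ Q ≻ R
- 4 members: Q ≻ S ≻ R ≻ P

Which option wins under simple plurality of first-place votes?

First-place votes: S 37, Q 4, P 19, R 0.
S has the most first-place votes.

S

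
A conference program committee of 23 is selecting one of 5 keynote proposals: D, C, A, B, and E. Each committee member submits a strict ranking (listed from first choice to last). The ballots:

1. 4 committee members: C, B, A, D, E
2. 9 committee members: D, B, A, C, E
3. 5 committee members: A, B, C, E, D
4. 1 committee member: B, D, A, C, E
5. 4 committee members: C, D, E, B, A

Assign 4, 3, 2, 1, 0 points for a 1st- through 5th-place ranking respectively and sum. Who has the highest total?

D: 4·1 + 9·4 + 5·0 + 1·3 + 4·3 = 55
C: 4·4 + 9·1 + 5·2 + 1·1 + 4·4 = 52
A: 4·2 + 9·2 + 5·4 + 1·2 + 4·0 = 48
B: 4·3 + 9·3 + 5·3 + 1·4 + 4·1 = 62
E: 4·0 + 9·0 + 5·1 + 1·0 + 4·2 = 13
B has the highest Borda score (62).

B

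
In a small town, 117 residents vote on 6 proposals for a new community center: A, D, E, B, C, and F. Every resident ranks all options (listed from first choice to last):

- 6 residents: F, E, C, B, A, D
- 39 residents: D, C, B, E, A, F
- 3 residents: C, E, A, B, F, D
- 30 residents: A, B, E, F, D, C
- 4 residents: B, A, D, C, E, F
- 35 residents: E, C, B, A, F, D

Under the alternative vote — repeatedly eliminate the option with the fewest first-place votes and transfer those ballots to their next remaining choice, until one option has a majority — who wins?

Round 1: A 30, D 39, E 35, B 4, C 3, F 6. Eliminate C.
Round 2: A 30, D 39, E 38, B 4, F 6. Eliminate B.
Round 3: A 34, D 39, E 38, F 6. Eliminate F.
Round 4: A 34, D 39, E 44. Eliminate A.
Round 5: D 43, E 74. E has a majority.

E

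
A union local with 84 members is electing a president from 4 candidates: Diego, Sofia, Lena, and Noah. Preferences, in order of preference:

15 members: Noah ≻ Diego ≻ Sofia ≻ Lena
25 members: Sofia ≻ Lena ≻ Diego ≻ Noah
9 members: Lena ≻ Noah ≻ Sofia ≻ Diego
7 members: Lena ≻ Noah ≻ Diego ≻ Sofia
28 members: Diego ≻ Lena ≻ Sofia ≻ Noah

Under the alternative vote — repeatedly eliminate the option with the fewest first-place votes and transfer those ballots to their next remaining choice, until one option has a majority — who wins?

Round 1: Diego 28, Sofia 25, Lena 16, Noah 15. Eliminate Noah.
Round 2: Diego 43, Sofia 25, Lena 16. Diego has a majority.

Diego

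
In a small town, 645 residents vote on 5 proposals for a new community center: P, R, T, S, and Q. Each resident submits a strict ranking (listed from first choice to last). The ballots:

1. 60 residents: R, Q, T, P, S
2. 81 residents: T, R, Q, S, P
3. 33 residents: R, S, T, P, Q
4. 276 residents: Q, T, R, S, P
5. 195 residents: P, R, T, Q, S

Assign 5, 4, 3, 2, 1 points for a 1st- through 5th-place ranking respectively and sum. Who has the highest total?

P: 60·2 + 81·1 + 33·2 + 276·1 + 195·5 = 1518
R: 60·5 + 81·4 + 33·5 + 276·3 + 195·4 = 2397
T: 60·3 + 81·5 + 33·3 + 276·4 + 195·3 = 2373
S: 60·1 + 81·2 + 33·4 + 276·2 + 195·1 = 1101
Q: 60·4 + 81·3 + 33·1 + 276·5 + 195·2 = 2286
R has the highest Borda score (2397).

R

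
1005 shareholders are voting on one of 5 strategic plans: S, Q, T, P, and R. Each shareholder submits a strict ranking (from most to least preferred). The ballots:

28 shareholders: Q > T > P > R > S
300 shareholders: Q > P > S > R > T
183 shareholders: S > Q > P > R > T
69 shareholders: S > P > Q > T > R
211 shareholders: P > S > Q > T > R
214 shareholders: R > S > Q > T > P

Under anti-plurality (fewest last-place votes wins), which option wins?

Last-place votes: S 28, Q 0, T 483, P 214, R 280.
Q is ranked last by the fewest voters, so Q wins.

Q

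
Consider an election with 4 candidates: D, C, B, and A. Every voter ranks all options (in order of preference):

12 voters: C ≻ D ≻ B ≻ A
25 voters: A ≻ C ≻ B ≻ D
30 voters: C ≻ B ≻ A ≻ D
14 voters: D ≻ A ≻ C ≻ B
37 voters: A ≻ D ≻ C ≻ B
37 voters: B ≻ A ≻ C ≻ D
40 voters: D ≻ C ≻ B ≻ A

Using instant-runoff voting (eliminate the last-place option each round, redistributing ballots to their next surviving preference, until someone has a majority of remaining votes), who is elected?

Round 1: D 54, C 42, B 37, A 62. Eliminate B.
Round 2: D 54, C 42, A 99. A has a majority.

A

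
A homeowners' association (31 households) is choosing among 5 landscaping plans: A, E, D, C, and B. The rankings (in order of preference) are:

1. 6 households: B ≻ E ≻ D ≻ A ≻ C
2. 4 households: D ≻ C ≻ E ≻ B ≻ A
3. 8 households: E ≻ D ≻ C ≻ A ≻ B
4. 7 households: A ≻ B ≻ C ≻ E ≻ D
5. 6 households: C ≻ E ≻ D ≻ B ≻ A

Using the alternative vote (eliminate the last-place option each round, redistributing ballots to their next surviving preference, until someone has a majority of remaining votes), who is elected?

C

Round 1: A 7, E 8, D 4, C 6, B 6. Eliminate D.
Round 2: A 7, E 8, C 10, B 6. Eliminate B.
Round 3: A 7, E 14, C 10. Eliminate A.
Round 4: E 14, C 17. C has a majority.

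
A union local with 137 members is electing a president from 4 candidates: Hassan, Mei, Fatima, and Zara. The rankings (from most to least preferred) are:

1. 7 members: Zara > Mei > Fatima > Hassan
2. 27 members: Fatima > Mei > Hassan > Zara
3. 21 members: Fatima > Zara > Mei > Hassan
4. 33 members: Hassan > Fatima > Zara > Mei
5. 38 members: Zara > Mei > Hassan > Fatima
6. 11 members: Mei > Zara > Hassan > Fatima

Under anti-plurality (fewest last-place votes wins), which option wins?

Last-place votes: Hassan 28, Mei 33, Fatima 49, Zara 27.
Zara is ranked last by the fewest voters, so Zara wins.

Zara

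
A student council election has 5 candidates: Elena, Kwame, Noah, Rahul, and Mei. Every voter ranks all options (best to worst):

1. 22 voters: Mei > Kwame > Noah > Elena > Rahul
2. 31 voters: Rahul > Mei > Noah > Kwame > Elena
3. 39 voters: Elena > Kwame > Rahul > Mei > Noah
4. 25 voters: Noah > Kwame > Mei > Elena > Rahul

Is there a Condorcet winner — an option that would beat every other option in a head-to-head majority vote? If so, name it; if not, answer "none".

Kwame vs Elena: 78–39 for Kwame.
Kwame vs Noah: 61–56 for Kwame.
Kwame vs Rahul: 86–31 for Kwame.
Kwame vs Mei: 64–53 for Kwame.
Kwame beats every other option head-to-head.

Kwame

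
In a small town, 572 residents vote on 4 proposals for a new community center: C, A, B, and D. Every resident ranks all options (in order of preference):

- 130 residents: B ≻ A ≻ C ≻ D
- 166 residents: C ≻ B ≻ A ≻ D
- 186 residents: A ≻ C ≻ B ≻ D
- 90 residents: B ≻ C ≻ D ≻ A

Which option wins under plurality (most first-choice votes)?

First-place votes: C 166, A 186, B 220, D 0.
B has the most first-place votes.

B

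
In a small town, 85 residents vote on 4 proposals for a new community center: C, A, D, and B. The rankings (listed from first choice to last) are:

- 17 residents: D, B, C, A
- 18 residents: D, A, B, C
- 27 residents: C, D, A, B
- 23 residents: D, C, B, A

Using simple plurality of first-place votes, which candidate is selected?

D

First-place votes: C 27, A 0, D 58, B 0.
D has the most first-place votes.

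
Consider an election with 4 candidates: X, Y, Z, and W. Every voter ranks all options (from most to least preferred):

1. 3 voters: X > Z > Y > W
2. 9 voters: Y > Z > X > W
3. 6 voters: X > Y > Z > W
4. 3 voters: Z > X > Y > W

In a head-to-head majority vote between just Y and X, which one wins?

X

Voters preferring Y to X: 9; preferring X to Y: 12.
X wins the head-to-head.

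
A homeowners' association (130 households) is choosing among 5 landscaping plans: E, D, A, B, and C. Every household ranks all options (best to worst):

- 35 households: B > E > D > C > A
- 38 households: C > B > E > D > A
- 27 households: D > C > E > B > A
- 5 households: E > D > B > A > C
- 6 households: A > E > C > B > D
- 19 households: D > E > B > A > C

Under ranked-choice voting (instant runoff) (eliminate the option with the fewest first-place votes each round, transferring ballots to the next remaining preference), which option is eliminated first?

E

Round 1: E 5, D 46, A 6, B 35, C 38. Eliminate E.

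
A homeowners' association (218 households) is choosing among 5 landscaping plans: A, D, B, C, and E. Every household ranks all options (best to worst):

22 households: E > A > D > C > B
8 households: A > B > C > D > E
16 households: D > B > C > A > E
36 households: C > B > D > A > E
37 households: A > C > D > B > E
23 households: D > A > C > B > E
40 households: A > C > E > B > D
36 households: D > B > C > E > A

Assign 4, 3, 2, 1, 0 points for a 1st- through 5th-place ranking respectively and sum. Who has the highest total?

A: 22·3 + 8·4 + 16·1 + 36·1 + 37·4 + 23·3 + 40·4 + 36·0 = 527
D: 22·2 + 8·1 + 16·4 + 36·2 + 37·2 + 23·4 + 40·0 + 36·4 = 498
B: 22·0 + 8·3 + 16·3 + 36·3 + 37·1 + 23·1 + 40·1 + 36·3 = 388
C: 22·1 + 8·2 + 16·2 + 36·4 + 37·3 + 23·2 + 40·3 + 36·2 = 563
E: 22·4 + 8·0 + 16·0 + 36·0 + 37·0 + 23·0 + 40·2 + 36·1 = 204
C has the highest Borda score (563).

C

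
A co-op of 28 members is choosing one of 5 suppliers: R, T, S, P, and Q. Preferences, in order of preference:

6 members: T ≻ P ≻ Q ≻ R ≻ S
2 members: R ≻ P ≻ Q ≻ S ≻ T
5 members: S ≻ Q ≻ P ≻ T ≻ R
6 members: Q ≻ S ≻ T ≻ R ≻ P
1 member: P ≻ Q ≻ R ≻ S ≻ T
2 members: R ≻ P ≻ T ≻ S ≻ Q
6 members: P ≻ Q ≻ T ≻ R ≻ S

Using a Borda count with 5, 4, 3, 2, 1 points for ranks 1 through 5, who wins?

Q

R: 6·2 + 2·5 + 5·1 + 6·2 + 1·3 + 2·5 + 6·2 = 64
T: 6·5 + 2·1 + 5·2 + 6·3 + 1·1 + 2·3 + 6·3 = 85
S: 6·1 + 2·2 + 5·5 + 6·4 + 1·2 + 2·2 + 6·1 = 71
P: 6·4 + 2·4 + 5·3 + 6·1 + 1·5 + 2·4 + 6·5 = 96
Q: 6·3 + 2·3 + 5·4 + 6·5 + 1·4 + 2·1 + 6·4 = 104
Q has the highest Borda score (104).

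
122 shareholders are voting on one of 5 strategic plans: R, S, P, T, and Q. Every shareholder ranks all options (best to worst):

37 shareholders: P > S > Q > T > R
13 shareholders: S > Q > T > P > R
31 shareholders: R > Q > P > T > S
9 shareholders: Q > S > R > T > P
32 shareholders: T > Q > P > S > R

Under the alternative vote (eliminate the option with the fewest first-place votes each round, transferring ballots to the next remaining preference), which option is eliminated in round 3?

P

Round 1: R 31, S 13, P 37, T 32, Q 9. Eliminate Q.
Round 2: R 31, S 22, P 37, T 32. Eliminate S.
Round 3: R 40, P 37, T 45. Eliminate P.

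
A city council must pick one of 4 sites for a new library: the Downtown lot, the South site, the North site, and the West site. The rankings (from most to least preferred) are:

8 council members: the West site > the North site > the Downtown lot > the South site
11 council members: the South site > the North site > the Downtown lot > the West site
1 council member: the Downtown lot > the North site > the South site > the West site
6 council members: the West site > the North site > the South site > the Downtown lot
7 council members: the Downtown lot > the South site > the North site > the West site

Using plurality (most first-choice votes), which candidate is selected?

the West site

First-place votes: the Downtown lot 8, the South site 11, the North site 0, the West site 14.
the West site has the most first-place votes.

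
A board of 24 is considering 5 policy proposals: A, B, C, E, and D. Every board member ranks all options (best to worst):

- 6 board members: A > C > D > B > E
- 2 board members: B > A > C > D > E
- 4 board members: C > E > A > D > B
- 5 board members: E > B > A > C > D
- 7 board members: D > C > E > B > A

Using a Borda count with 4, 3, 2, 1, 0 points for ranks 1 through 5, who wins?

A: 6·4 + 2·3 + 4·2 + 5·2 + 7·0 = 48
B: 6·1 + 2·4 + 4·0 + 5·3 + 7·1 = 36
C: 6·3 + 2·2 + 4·4 + 5·1 + 7·3 = 64
E: 6·0 + 2·0 + 4·3 + 5·4 + 7·2 = 46
D: 6·2 + 2·1 + 4·1 + 5·0 + 7·4 = 46
C has the highest Borda score (64).

C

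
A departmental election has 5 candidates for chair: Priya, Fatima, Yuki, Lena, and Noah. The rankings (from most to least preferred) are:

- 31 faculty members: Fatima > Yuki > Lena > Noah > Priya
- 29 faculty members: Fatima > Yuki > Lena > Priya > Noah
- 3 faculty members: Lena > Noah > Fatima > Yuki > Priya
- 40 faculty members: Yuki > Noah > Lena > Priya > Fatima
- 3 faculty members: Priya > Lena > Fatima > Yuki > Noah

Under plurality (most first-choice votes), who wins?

First-place votes: Priya 3, Fatima 60, Yuki 40, Lena 3, Noah 0.
Fatima has the most first-place votes.

Fatima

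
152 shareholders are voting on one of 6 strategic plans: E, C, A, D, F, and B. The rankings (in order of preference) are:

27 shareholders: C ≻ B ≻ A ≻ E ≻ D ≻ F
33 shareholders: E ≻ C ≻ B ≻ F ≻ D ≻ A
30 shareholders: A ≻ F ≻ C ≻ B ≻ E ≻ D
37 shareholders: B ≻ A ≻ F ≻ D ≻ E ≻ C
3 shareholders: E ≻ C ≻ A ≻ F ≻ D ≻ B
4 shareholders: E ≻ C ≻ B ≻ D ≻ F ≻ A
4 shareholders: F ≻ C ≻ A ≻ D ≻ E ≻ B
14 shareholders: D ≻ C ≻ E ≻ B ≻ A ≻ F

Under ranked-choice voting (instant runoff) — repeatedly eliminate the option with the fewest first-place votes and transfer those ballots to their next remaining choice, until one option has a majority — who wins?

Round 1: E 40, C 27, A 30, D 14, F 4, B 37. Eliminate F.
Round 2: E 40, C 31, A 30, D 14, B 37. Eliminate D.
Round 3: E 40, C 45, A 30, B 37. Eliminate A.
Round 4: E 40, C 75, B 37. Eliminate B.
Round 5: E 77, C 75. E has a majority.

E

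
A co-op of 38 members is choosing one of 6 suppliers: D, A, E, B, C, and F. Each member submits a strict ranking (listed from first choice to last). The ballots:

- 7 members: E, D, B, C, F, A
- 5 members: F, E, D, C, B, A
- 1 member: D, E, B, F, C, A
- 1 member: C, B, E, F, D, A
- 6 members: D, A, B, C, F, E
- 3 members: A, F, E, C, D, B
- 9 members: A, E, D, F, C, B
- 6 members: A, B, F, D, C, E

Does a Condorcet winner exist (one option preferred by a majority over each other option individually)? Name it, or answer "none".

Checking pairwise contests:
E beats D 25–13.
D beats A 20–18.
A beats E 24–14.
D beats B 31–7.
D beats C 34–4.
D beats F 23–15.
Every option loses at least one head-to-head, so there is no Condorcet winner.

none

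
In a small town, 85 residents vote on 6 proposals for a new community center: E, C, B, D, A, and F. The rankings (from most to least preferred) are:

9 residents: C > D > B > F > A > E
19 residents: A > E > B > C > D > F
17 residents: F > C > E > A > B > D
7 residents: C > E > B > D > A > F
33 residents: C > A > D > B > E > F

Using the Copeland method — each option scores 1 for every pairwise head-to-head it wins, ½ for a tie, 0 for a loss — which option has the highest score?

E: beats B, D, and F; loses to C and A → score 3.
C: beats E, B, D, A, and F → score 5.
B: beats D and F; loses to E, C, and A → score 2.
D: beats F; loses to E, C, B, and A → score 1.
A: beats E, B, D, and F; loses to C → score 4.
F: loses to E, C, B, D, and A → score 0.
C has the best pairwise record.

C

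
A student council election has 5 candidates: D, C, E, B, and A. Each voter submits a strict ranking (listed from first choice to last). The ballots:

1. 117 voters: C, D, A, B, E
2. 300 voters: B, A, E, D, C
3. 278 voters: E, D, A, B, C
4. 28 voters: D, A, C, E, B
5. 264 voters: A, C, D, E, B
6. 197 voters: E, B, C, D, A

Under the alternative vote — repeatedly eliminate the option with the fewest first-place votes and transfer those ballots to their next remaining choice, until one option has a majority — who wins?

A

Round 1: D 28, C 117, E 475, B 300, A 264. Eliminate D.
Round 2: C 117, E 475, B 300, A 292. Eliminate C.
Round 3: E 475, B 300, A 409. Eliminate B.
Round 4: E 475, A 709. A has a majority.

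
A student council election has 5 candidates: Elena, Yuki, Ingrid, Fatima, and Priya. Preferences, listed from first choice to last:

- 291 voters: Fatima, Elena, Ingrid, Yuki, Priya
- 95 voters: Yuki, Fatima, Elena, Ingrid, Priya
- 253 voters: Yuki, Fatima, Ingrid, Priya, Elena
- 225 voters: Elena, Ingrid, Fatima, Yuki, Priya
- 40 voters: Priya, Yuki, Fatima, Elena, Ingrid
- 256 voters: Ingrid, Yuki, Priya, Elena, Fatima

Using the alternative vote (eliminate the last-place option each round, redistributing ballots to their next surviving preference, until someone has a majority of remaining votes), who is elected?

Round 1: Elena 225, Yuki 348, Ingrid 256, Fatima 291, Priya 40. Eliminate Priya.
Round 2: Elena 225, Yuki 388, Ingrid 256, Fatima 291. Eliminate Elena.
Round 3: Yuki 388, Ingrid 481, Fatima 291. Eliminate Fatima.
Round 4: Yuki 388, Ingrid 772. Ingrid has a majority.

Ingrid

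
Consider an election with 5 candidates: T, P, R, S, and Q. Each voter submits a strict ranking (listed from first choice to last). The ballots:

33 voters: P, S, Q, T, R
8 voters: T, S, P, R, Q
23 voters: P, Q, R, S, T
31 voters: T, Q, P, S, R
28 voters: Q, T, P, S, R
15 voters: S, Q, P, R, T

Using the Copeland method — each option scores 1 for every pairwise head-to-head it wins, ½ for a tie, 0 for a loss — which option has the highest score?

Q

T: beats R; loses to P, S, and Q → score 1.
P: beats T, R, and S; loses to Q → score 3.
R: loses to T, P, S, and Q → score 0.
S: beats T and R; loses to P and Q → score 2.
Q: beats T, P, R, and S → score 4.
Q has the best pairwise record.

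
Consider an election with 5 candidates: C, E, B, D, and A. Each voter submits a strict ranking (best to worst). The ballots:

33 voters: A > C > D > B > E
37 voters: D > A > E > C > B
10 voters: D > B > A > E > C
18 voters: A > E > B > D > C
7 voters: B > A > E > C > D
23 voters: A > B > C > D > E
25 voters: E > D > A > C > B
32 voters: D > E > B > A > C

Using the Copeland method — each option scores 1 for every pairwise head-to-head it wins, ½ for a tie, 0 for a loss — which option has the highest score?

D

C: beats B; loses to E, D, and A → score 1.
E: beats C and B; loses to D and A → score 2.
B: loses to C, E, D, and A → score 0.
D: beats C, E, B, and A → score 4.
A: beats C, E, and B; loses to D → score 3.
D has the best pairwise record.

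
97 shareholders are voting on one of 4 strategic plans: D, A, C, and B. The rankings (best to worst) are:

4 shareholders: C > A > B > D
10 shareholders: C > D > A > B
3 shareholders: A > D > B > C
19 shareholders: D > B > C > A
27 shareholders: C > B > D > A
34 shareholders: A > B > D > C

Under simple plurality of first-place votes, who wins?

C

First-place votes: D 19, A 37, C 41, B 0.
C has the most first-place votes.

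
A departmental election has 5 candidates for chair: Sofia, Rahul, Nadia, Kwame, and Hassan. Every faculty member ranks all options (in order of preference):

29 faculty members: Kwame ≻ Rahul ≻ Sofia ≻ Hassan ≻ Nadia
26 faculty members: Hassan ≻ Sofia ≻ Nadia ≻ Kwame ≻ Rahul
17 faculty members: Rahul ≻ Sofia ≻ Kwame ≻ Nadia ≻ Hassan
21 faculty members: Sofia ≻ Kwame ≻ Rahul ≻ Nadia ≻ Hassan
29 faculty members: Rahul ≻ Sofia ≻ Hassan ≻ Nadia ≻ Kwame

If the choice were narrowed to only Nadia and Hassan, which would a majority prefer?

Voters preferring Nadia to Hassan: 38; preferring Hassan to Nadia: 84.
Hassan wins the head-to-head.

Hassan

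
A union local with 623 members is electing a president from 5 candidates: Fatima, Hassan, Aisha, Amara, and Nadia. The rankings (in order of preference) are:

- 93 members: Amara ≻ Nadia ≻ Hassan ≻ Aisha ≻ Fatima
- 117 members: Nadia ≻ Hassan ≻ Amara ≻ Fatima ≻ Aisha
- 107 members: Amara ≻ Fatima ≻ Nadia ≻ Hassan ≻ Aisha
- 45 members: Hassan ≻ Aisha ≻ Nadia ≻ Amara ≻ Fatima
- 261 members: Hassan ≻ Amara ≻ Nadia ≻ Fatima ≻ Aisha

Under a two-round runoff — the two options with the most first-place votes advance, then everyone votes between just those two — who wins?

Round 1 first-place votes: Fatima 0, Hassan 306, Aisha 0, Amara 200, Nadia 117.
Hassan and Amara advance.
Runoff: Hassan is preferred to Amara by 423 voters; Amara by 200.
Hassan wins the runoff.

Hassan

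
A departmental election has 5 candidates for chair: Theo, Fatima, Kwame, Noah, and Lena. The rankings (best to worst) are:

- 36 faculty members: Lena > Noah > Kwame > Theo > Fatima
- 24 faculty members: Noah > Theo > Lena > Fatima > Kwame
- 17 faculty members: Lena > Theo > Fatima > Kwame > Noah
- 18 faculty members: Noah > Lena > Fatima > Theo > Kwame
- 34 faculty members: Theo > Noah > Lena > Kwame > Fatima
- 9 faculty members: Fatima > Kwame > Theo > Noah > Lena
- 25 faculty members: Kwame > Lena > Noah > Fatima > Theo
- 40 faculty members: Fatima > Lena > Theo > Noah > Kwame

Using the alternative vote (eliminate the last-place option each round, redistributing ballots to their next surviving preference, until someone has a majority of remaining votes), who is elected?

Round 1: Theo 34, Fatima 49, Kwame 25, Noah 42, Lena 53. Eliminate Kwame.
Round 2: Theo 34, Fatima 49, Noah 42, Lena 78. Eliminate Theo.
Round 3: Fatima 49, Noah 76, Lena 78. Eliminate Fatima.
Round 4: Noah 85, Lena 118. Lena has a majority.

Lena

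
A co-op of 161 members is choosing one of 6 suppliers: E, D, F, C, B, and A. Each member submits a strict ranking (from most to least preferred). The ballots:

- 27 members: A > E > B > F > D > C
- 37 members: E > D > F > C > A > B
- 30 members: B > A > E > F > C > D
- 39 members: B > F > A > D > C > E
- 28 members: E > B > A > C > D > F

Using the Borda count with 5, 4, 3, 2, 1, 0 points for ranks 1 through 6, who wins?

B

E: 27·4 + 37·5 + 30·3 + 39·0 + 28·5 = 523
D: 27·1 + 37·4 + 30·0 + 39·2 + 28·1 = 281
F: 27·2 + 37·3 + 30·2 + 39·4 + 28·0 = 381
C: 27·0 + 37·2 + 30·1 + 39·1 + 28·2 = 199
B: 27·3 + 37·0 + 30·5 + 39·5 + 28·4 = 538
A: 27·5 + 37·1 + 30·4 + 39·3 + 28·3 = 493
B has the highest Borda score (538).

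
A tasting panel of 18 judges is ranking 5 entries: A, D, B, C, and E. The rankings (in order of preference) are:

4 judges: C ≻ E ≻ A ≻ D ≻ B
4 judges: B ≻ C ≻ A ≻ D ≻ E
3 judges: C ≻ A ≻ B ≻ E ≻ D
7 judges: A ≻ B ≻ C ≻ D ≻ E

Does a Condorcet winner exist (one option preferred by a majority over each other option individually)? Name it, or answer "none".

none

Checking pairwise contests:
C beats A 11–7.
A beats D 18–0.
A beats B 14–4.
B beats C 11–7.
A beats E 14–4.
Every option loses at least one head-to-head, so there is no Condorcet winner.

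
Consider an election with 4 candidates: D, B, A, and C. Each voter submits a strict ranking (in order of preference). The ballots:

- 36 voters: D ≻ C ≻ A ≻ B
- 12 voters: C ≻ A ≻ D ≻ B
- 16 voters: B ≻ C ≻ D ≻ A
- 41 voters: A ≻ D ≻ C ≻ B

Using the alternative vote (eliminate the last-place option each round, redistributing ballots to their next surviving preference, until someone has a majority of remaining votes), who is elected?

A

Round 1: D 36, B 16, A 41, C 12. Eliminate C.
Round 2: D 36, B 16, A 53. A has a majority.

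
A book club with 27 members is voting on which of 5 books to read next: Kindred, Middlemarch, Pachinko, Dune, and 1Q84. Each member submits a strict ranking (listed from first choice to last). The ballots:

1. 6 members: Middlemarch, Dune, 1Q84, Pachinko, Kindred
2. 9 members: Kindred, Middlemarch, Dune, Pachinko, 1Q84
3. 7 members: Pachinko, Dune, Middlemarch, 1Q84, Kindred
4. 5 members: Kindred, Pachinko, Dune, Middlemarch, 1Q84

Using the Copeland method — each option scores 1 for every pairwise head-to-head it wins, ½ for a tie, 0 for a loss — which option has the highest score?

Kindred

Kindred: beats Middlemarch, Pachinko, Dune, and 1Q84 → score 4.
Middlemarch: beats Pachinko, Dune, and 1Q84; loses to Kindred → score 3.
Pachinko: beats 1Q84; loses to Kindred, Middlemarch, and Dune → score 1.
Dune: beats Pachinko and 1Q84; loses to Kindred and Middlemarch → score 2.
1Q84: loses to Kindred, Middlemarch, Pachinko, and Dune → score 0.
Kindred has the best pairwise record.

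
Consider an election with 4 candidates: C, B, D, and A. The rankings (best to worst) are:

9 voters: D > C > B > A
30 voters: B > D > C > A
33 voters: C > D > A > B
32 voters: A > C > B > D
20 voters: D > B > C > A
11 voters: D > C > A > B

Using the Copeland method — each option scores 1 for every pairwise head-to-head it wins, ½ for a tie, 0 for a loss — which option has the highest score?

D

C: beats B and A; loses to D → score 2.
B: loses to C, D, and A → score 0.
D: beats C, B, and A → score 3.
A: beats B; loses to C and D → score 1.
D has the best pairwise record.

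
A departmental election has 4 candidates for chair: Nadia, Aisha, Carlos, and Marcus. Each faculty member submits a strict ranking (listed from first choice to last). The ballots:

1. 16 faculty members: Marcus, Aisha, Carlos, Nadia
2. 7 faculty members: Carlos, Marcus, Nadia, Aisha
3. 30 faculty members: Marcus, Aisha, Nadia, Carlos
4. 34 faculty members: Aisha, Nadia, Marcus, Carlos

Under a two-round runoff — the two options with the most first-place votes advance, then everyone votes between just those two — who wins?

Marcus

Round 1 first-place votes: Nadia 0, Aisha 34, Carlos 7, Marcus 46.
Marcus and Aisha advance.
Runoff: Marcus is preferred to Aisha by 53 voters; Aisha by 34.
Marcus wins the runoff.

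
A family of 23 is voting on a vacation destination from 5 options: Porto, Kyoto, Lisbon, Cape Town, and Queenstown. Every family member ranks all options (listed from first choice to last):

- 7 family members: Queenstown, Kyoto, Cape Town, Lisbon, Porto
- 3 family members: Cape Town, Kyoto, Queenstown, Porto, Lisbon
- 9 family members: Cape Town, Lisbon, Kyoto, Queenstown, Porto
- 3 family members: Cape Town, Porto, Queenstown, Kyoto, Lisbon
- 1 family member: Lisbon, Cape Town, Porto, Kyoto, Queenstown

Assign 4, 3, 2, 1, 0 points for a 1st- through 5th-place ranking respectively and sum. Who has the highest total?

Porto: 7·0 + 3·1 + 9·0 + 3·3 + 1·2 = 14
Kyoto: 7·3 + 3·3 + 9·2 + 3·1 + 1·1 = 52
Lisbon: 7·1 + 3·0 + 9·3 + 3·0 + 1·4 = 38
Cape Town: 7·2 + 3·4 + 9·4 + 3·4 + 1·3 = 77
Queenstown: 7·4 + 3·2 + 9·1 + 3·2 + 1·0 = 49
Cape Town has the highest Borda score (77).

Cape Town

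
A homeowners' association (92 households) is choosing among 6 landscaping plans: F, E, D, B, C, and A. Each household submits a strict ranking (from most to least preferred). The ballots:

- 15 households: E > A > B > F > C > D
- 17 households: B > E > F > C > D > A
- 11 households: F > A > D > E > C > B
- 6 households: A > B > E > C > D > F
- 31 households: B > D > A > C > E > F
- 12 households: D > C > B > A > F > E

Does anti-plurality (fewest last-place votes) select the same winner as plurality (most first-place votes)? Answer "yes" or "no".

no

Anti-plurality — last-place votes: F 37, E 12, D 15, B 11, C 0, A 17. Winner: C.
Plurality — first-place votes: F 11, E 15, D 12, B 48, C 0, A 6. Winner: B.
The two methods disagree.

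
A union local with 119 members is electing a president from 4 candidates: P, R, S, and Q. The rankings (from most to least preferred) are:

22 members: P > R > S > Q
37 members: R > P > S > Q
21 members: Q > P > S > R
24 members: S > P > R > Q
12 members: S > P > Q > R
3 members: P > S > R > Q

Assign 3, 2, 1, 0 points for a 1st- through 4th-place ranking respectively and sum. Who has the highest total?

P: 22·3 + 37·2 + 21·2 + 24·2 + 12·2 + 3·3 = 263
R: 22·2 + 37·3 + 21·0 + 24·1 + 12·0 + 3·1 = 182
S: 22·1 + 37·1 + 21·1 + 24·3 + 12·3 + 3·2 = 194
Q: 22·0 + 37·0 + 21·3 + 24·0 + 12·1 + 3·0 = 75
P has the highest Borda score (263).

P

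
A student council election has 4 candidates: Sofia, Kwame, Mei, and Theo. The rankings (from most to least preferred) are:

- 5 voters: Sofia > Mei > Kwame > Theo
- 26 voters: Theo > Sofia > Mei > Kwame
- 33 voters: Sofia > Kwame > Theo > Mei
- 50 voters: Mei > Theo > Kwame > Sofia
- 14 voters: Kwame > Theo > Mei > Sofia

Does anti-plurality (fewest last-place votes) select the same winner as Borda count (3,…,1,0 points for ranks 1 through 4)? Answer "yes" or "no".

Anti-plurality — last-place votes: Sofia 64, Kwame 26, Mei 33, Theo 5. Winner: Theo.
Borda — scores: Sofia 166, Kwame 163, Mei 200, Theo 239. Winner: Theo.
The two methods agree.

yes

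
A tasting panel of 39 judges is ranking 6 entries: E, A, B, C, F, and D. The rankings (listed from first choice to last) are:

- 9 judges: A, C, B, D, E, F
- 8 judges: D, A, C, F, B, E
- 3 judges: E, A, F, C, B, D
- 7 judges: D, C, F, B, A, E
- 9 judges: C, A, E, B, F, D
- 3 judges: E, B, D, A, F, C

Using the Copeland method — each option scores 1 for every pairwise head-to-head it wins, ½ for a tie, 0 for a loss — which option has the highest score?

A

E: beats F; loses to A, B, C, and D → score 1.
A: beats E, B, C, F, and D → score 5.
B: beats E, F, and D; loses to A and C → score 3.
C: beats E, B, F, and D; loses to A → score 4.
F: loses to E, A, B, C, and D → score 0.
D: beats E and F; loses to A, B, and C → score 2.
A has the best pairwise record.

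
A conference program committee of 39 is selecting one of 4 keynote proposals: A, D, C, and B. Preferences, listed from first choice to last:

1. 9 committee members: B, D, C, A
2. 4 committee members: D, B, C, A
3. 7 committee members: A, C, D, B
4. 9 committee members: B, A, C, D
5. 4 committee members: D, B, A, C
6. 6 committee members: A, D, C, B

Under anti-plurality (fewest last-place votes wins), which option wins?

Last-place votes: A 13, D 9, C 4, B 13.
C is ranked last by the fewest voters, so C wins.

C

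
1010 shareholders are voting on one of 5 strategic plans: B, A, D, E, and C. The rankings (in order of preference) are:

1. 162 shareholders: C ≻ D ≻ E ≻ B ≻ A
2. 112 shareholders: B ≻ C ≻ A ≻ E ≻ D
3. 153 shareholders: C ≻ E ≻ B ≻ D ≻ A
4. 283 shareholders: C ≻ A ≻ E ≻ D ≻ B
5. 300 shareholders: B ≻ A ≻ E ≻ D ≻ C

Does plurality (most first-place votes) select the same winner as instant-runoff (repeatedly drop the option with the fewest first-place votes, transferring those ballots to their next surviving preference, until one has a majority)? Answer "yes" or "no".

Plurality — first-place votes: B 412, A 0, D 0, E 0, C 598. Winner: C.
Instant-runoff — R1 B 412, A 0, D 0, E 0, C 598 (C winner). Winner: C.
The two methods agree.

yes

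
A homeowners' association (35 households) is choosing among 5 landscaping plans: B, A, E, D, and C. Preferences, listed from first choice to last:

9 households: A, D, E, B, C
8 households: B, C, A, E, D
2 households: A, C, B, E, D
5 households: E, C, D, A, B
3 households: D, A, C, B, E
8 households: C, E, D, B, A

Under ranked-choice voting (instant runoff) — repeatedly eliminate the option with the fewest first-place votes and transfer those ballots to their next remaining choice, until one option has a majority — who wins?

C

Round 1: B 8, A 11, E 5, D 3, C 8. Eliminate D.
Round 2: B 8, A 14, E 5, C 8. Eliminate E.
Round 3: B 8, A 14, C 13. Eliminate B.
Round 4: A 14, C 21. C has a majority.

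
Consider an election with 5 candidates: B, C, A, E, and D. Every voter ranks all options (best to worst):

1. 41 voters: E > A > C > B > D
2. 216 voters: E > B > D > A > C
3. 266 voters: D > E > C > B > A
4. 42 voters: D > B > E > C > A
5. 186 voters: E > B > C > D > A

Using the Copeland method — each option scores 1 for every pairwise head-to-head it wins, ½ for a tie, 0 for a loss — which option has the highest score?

B: beats C, A, and D; loses to E → score 3.
C: beats A; loses to B, E, and D → score 1.
A: loses to B, C, E, and D → score 0.
E: beats B, C, A, and D → score 4.
D: beats C and A; loses to B and E → score 2.
E has the best pairwise record.

E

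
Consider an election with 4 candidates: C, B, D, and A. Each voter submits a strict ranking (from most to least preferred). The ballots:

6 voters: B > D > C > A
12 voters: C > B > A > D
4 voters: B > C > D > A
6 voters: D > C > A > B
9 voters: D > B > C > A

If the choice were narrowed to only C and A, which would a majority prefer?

C

Voters preferring C to A: 37; preferring A to C: 0.
C wins the head-to-head.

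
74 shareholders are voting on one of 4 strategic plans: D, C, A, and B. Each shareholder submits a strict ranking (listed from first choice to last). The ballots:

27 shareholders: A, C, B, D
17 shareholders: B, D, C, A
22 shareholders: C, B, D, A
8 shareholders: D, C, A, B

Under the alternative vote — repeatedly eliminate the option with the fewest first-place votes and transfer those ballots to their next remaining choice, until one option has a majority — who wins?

C

Round 1: D 8, C 22, A 27, B 17. Eliminate D.
Round 2: C 30, A 27, B 17. Eliminate B.
Round 3: C 47, A 27. C has a majority.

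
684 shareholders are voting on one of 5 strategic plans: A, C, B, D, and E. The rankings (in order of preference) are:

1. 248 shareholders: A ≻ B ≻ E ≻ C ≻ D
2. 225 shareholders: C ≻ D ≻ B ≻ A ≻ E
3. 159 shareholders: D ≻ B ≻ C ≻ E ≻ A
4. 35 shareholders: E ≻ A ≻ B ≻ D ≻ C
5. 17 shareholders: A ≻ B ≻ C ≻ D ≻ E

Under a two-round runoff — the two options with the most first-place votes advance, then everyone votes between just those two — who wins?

Round 1 first-place votes: A 265, C 225, B 0, D 159, E 35.
A and C advance.
Runoff: A is preferred to C by 300 voters; C by 384.
C wins the runoff.

C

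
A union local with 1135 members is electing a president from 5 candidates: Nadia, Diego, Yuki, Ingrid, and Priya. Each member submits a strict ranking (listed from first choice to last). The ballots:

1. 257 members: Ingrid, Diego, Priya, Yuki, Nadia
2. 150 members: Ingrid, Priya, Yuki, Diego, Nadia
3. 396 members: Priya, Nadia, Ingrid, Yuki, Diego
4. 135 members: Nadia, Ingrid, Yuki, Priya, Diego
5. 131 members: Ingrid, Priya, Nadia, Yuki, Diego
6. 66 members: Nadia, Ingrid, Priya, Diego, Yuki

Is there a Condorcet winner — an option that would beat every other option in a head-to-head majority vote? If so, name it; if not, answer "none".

Checking pairwise contests:
Priya beats Nadia 934–201.
Nadia beats Diego 728–407.
Nadia beats Yuki 728–407.
Nadia beats Ingrid 597–538.
Ingrid beats Priya 739–396.
Every option loses at least one head-to-head, so there is no Condorcet winner.

none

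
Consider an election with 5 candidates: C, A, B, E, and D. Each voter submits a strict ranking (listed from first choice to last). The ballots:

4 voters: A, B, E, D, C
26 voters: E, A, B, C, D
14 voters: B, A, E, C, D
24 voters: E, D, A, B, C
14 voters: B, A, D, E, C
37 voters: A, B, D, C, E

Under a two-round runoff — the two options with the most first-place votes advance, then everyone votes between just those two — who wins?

A

Round 1 first-place votes: C 0, A 41, B 28, E 50, D 0.
E and A advance.
Runoff: E is preferred to A by 50 voters; A by 69.
A wins the runoff.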